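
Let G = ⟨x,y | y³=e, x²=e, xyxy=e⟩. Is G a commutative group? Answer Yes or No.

x·y = xy but y·x = xy², so x·y ≠ y·x and G is not abelian.

Answer: No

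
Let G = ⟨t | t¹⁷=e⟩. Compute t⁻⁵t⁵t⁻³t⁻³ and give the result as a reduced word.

Multiply left to right, reducing at each step:
  (t¹²) · t⁵ = e
  e · t⁻³ = t¹⁴
  (t¹⁴) · t⁻³ = t¹¹

Answer: t¹¹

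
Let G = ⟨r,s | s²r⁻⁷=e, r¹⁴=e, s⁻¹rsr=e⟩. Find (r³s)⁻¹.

The order of (r³s) is 4 (smallest k with (r³s)ᵏ = e), so (r³s)⁻¹ = (r³s)³ = r³s⁻¹.
Check: (r³s) · (r³s⁻¹) → (r³s) · r³ = s;   s · s⁻¹ = e, giving e as required.

Answer: r³s⁻¹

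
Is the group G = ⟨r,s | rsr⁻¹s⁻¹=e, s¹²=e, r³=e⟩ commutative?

Each pair of generators commutes: r·s = rs = s·r. Since the generators pairwise commute, every element of G commutes with every other, so G is abelian.

Answer: Yes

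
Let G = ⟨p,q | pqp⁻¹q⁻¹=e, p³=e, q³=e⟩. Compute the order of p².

Compute successive powers until reaching e:
  (p²)¹ = p², (p²)² = p, (p²)³ = e.
The smallest positive k with (p²)ᵏ = e is 3.

Answer: 3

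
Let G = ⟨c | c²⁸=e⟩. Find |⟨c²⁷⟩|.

|⟨c²⁷⟩| equals the order of c²⁷. Compute successive powers until reaching e:
  (c²⁷)¹ = c²⁷, (c²⁷)² = c²⁶, (c²⁷)³ = c²⁵, (c²⁷)⁴ = c²⁴, (c²⁷)⁵ = c²³, (c²⁷)⁶ = c²², (c²⁷)⁷ = c²¹, (c²⁷)⁸ = c²⁰, (c²⁷)⁹ = c¹⁹, (c²⁷)¹⁰ = c¹⁸, (c²⁷)¹¹ = c¹⁷, (c²⁷)¹² = c¹⁶, (c²⁷)¹³ = c¹⁵, (c²⁷)¹⁴ = c¹⁴, (c²⁷)¹⁵ = c¹³, (c²⁷)¹⁶ = c¹², (c²⁷)¹⁷ = c¹¹, (c²⁷)¹⁸ = c¹⁰, (c²⁷)¹⁹ = c⁹, (c²⁷)²⁰ = c⁸, (c²⁷)²¹ = c⁷, (c²⁷)²² = c⁶, (c²⁷)²³ = c⁵, (c²⁷)²⁴ = c⁴, (c²⁷)²⁵ = c³, (c²⁷)²⁶ = c², (c²⁷)²⁷ = c, (c²⁷)²⁸ = e.
The smallest positive k with (c²⁷)ᵏ = e is 28, so |⟨c²⁷⟩| = 28.

Answer: 28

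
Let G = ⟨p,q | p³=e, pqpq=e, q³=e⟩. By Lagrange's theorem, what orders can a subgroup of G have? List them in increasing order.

|G| = 12 = 2² · 3. By Lagrange's theorem the order of any subgroup divides 12; the divisors of 12 are 1, 2, 3, 4, 6, 12.

Answer: 1, 2, 3, 4, 6, 12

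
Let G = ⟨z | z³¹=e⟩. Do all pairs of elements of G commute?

G has a single generator, so G is cyclic and hence abelian.

Answer: Yes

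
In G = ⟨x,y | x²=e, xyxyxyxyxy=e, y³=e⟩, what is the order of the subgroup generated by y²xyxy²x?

|⟨y²xyxy²x⟩| equals the order of y²xyxy²x. Compute successive powers until reaching e:
  (y²xyxy²x)¹ = y²xyxy²x, (y²xyxy²x)² = xyxy²xy, (y²xyxy²x)³ = e.
The smallest positive k with (y²xyxy²x)ᵏ = e is 3, so |⟨y²xyxy²x⟩| = 3.

Answer: 3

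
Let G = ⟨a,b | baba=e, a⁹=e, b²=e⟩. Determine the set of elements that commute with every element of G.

An element z ∈ Z(G) iff z commutes with every generator.
For example e is central: e·a = a = a·e; e·b = b = b·e.
Whereas a ∉ Z(G) since a·b = ab ≠ a⁸b = b·a.
Checking each of the 18 elements this way gives Z(G) = {e}, of order 1.

Answer: {e}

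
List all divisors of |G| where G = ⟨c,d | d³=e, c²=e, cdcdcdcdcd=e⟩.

|G| = 60 = 2² · 3 · 5. By Lagrange's theorem the order of any subgroup divides 60; the divisors of 60 are 1, 2, 3, 4, 5, 6, 10, 12, 15, 20, 30, 60.

Answer: 1, 2, 3, 4, 5, 6, 10, 12, 15, 20, 30, 60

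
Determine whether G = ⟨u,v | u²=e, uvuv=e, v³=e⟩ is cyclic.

Every cyclic group is abelian. But u·v = uv while v·u = uv², so u·v ≠ v·u and G is not abelian. Hence G is not cyclic.

Answer: No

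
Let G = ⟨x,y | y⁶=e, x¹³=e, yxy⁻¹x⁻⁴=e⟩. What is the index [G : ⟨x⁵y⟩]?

First find ord(x⁵y) by computing successive powers:
  (x⁵y)¹ = x⁵y, (x⁵y)² = x¹²y², (x⁵y)³ = xy³, (x⁵y)⁴ = x⁹y⁴, (x⁵y)⁵ = x²y⁵, (x⁵y)⁶ = e.
So |⟨x⁵y⟩| = ord(x⁵y) = 6. With |G| = 78, by Lagrange [G : ⟨x⁵y⟩] = 78/6 = 13.

Answer: 13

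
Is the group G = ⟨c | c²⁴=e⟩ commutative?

G has a single generator, so G is cyclic and hence abelian.

Answer: Yes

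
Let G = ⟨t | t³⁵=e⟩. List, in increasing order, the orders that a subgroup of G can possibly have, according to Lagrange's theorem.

|G| = 35 = 5 · 7. By Lagrange's theorem the order of any subgroup divides 35; the divisors of 35 are 1, 5, 7, 35.

Answer: 1, 5, 7, 35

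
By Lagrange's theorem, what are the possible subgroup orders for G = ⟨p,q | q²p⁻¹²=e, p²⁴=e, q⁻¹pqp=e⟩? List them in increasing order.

|G| = 48 = 2⁴ · 3. By Lagrange's theorem the order of any subgroup divides 48; the divisors of 48 are 1, 2, 3, 4, 6, 8, 12, 16, 24, 48.

Answer: 1, 2, 3, 4, 6, 8, 12, 16, 24, 48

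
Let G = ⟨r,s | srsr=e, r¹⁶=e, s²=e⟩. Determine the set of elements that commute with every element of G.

An element z ∈ Z(G) iff z commutes with every generator.
For example r⁸ is central: (r⁸)·r = r⁹ = r·(r⁸); (r⁸)·s = r⁸s = s·(r⁸).
Whereas r ∉ Z(G) since r·s = rs ≠ r¹⁵s = s·r.
Checking each of the 32 elements this way gives Z(G) = {e, r⁸}, of order 2.

Answer: {e, r⁸}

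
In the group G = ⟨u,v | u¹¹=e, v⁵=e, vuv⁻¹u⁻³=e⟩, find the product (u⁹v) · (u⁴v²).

Compute (u⁹v) · (u⁴v²) by multiplying left to right and reducing via the relations at each step:
  (u⁹v) · u⁴ = u¹⁰v
  (u¹⁰v) · v² = u¹⁰v³

Answer: u¹⁰v³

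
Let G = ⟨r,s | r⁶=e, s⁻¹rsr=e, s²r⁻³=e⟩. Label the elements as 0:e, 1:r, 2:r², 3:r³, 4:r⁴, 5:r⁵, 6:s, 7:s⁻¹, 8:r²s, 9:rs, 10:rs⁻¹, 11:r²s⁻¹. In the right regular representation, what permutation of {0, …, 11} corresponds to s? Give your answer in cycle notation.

(0 6 3 7)(1 9 4 10)(2 8 5 11)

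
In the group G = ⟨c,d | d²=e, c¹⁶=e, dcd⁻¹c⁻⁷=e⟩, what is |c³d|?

Compute successive powers until reaching e:
  (c³d)¹ = c³d, (c³d)² = c⁸, (c³d)³ = c¹¹d, (c³d)⁴ = e.
The smallest positive k with (c³d)ᵏ = e is 4.

Answer: 4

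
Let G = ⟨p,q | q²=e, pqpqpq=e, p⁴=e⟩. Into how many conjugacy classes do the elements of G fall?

The conjugacy classes (representative and size) are:
  [e] (size 1), [p³] (size 6), [p²qp²q] (size 3), [pqp³] (size 6), [qp³] (size 8).
Class equation: 1 + 6 + 3 + 6 + 8 = 24 = |G|. So G has 5 conjugacy classes.

Answer: 5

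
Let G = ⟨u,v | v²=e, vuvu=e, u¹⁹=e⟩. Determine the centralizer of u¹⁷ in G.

⟨u¹⁷⟩ ⊆ C_G(u¹⁷) since powers of u¹⁷ commute with u¹⁷; so |C_G(u¹⁷)| ≥ |⟨u¹⁷⟩| = 19.
By orbit–stabilizer, |C_G(u¹⁷)| = |G| / |conj. class of u¹⁷| = 38 / 2 = 19.
The 19 elements commuting with u¹⁷ are {e, u, u², u³, u⁴, u⁵, u⁶, u⁷, u⁸, u⁹, u¹⁰, u¹¹, u¹², u¹³, u¹⁴, u¹⁵, u¹⁶, u¹⁷, u¹⁸}.

Answer: {e, u, u², u³, u⁴, u⁵, u⁶, u⁷, u⁸, u⁹, u¹⁰, u¹¹, u¹², u¹³, u¹⁴, u¹⁵, u¹⁶, u¹⁷, u¹⁸}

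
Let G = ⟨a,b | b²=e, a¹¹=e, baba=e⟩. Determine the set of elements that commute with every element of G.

An element z ∈ Z(G) iff z commutes with every generator.
For example e is central: e·a = a = a·e; e·b = b = b·e.
Whereas a ∉ Z(G) since a·b = ab ≠ a¹⁰b = b·a.
Checking each of the 22 elements this way gives Z(G) = {e}, of order 1.

Answer: {e}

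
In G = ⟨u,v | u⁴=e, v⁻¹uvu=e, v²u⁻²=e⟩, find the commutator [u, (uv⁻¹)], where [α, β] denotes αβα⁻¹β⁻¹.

[u, (uv⁻¹)] = u·(uv⁻¹)·u⁻¹·(uv⁻¹)⁻¹.
  u · (uv⁻¹) = v
  v · (u³) = uv
  (uv) · (uv) = u²

Answer: u²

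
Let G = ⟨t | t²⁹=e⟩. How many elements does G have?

G is generated by a single element, so G is cyclic. The relator gives t²⁹ = e and no smaller power is forced to be e, so the 29 powers {e, t, t², t³, t⁴, t⁵, t⁶, t⁷, t⁸, t⁹, t²², t²³, t²¹, t²⁰, t²⁴, t²⁵, t²⁶, t²⁷, t²⁸, t¹², t¹³, t¹¹, t¹⁰, t¹⁴, t¹⁵, t¹⁶, t¹⁷, t¹⁸, t¹⁹} are distinct. Hence |G| = 29.

Answer: 29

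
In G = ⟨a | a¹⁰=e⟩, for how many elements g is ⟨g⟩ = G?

G is cyclic of order 10. An element generates G iff its order is 10, and a cyclic group of order 10 has exactly φ(10) = 4 such elements.

Answer: 4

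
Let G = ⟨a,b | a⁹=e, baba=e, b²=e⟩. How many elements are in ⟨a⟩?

|⟨a⟩| equals the order of a. Compute successive powers until reaching e:
  a¹ = a, a² = a², a³ = a³, a⁴ = a⁴, a⁵ = a⁵, a⁶ = a⁶, a⁷ = a⁷, a⁸ = a⁸, a⁹ = e.
The smallest positive k with aᵏ = e is 9, so |⟨a⟩| = 9.

Answer: 9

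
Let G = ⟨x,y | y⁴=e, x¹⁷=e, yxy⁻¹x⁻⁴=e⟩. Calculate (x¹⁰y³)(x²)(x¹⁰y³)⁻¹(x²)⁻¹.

[(x¹⁰y³), (x²)] = (x¹⁰y³)·(x²)·(x¹⁰y³)⁻¹·(x²)⁻¹.
  (x¹⁰y³) · (x²) = x²y³
  (x²y³) · (x¹¹y) = x⁹
  (x⁹) · (x¹⁵) = x⁷

Answer: x⁷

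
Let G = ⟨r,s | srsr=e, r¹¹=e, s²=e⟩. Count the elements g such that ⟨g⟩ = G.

⟨g⟩ = G would require ord(g) = |G| = 22, but the maximum element order in G is 11 < 22. So G is not cyclic and no single element generates it: the count is 0.

Answer: 0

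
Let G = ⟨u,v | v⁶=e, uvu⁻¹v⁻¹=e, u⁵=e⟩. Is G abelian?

Each pair of generators commutes: u·v = uv = v·u. Since the generators pairwise commute, every element of G commutes with every other, so G is abelian.

Answer: Yes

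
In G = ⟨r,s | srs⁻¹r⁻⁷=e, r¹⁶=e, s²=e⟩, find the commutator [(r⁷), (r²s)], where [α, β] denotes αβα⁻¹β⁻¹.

[(r⁷), (r²s)] = (r⁷)·(r²s)·(r⁷)⁻¹·(r²s)⁻¹.
  (r⁷) · (r²s) = r⁹s
  (r⁹s) · (r⁹) = r⁸s
  (r⁸s) · (r²s) = r⁶

Answer: r⁶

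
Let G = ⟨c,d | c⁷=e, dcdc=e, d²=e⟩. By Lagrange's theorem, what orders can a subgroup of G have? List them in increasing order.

|G| = 14 = 2 · 7. By Lagrange's theorem the order of any subgroup divides 14; the divisors of 14 are 1, 2, 7, 14.

Answer: 1, 2, 7, 14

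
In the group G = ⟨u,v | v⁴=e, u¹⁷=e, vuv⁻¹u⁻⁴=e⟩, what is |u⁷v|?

Compute successive powers until reaching e:
  (u⁷v)¹ = u⁷v, (u⁷v)² = uv², (u⁷v)³ = u¹¹v³, (u⁷v)⁴ = e.
The smallest positive k with (u⁷v)ᵏ = e is 4.

Answer: 4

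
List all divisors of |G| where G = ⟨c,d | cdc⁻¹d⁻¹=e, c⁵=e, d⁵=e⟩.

|G| = 25 = 5². By Lagrange's theorem the order of any subgroup divides 25; the divisors of 25 are 1, 5, 25.

Answer: 1, 5, 25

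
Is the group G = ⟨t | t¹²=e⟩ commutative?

G has a single generator, so G is cyclic and hence abelian.

Answer: Yes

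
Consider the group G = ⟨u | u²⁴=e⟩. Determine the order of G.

G is generated by a single element, so G is cyclic. The relator gives u²⁴ = e and no smaller power is forced to be e, so the 24 powers {e, u, u², u³, u⁴, u⁵, u⁶, u⁷, u⁸, u⁹, u²², u²³, u²¹, u²⁰, u¹², u¹³, u¹¹, u¹⁰, u¹⁴, u¹⁵, u¹⁶, u¹⁷, u¹⁸, u¹⁹} are distinct. Hence |G| = 24.

Answer: 24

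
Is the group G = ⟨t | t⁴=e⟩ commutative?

G has a single generator, so G is cyclic and hence abelian.

Answer: Yes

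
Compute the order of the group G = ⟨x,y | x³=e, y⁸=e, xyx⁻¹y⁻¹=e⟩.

Enumerate words in the generators, reducing via the relations: the distinct elements are
  {e, x, y, xy, x², y², y³, y⁴, y⁵, y⁶, y⁷, xy², xy³, xy⁴, xy⁵, xy⁶, xy⁷, x²y, x²y², x²y³, x²y⁴, x²y⁵, x²y⁶, x²y⁷}.
No further products give new elements, so |G| = 24.

Answer: 24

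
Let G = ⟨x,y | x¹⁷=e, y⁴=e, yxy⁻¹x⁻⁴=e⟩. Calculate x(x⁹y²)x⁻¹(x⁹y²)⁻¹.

[x, (x⁹y²)] = x·(x⁹y²)·x⁻¹·(x⁹y²)⁻¹.
  x · (x⁹y²) = x¹⁰y²
  (x¹⁰y²) · (x¹⁶) = x¹¹y²
  (x¹¹y²) · (x⁹y²) = x²

Answer: x²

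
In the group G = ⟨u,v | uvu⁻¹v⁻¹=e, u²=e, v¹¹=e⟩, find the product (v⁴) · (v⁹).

Compute (v⁴) · (v⁹) by multiplying left to right and reducing via the relations at each step:
  (v⁴) · v⁹ = v²

Answer: v²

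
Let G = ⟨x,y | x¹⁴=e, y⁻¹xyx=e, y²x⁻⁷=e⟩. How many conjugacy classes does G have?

The conjugacy classes (representative and size) are:
  [e] (size 1), [x¹³] (size 2), [x¹²] (size 2), [x¹¹] (size 2), [x⁴] (size 2), [x⁵] (size 2), [x⁸] (size 2), [x⁷] (size 1), [x⁵y⁻¹] (size 7), [x⁵y] (size 7).
Class equation: 1 + 2 + 2 + 2 + 2 + 2 + 2 + 1 + 7 + 7 = 28 = |G|. So G has 10 conjugacy classes.

Answer: 10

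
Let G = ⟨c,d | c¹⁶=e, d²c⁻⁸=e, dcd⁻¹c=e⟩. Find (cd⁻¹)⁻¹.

The order of (cd⁻¹) is 4 (smallest k with (cd⁻¹)ᵏ = e), so (cd⁻¹)⁻¹ = (cd⁻¹)³ = cd.
Check: (cd⁻¹) · (cd) → (cd⁻¹) · c = d⁻¹;   (d⁻¹) · d = e, giving e as required.

Answer: cd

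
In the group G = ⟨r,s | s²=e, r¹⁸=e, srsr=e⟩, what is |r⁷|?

Compute successive powers until reaching e:
  (r⁷)¹ = r⁷, (r⁷)² = r¹⁴, (r⁷)³ = r³, (r⁷)⁴ = r¹⁰, (r⁷)⁵ = r¹⁷, (r⁷)⁶ = r⁶, (r⁷)⁷ = r¹³, (r⁷)⁸ = r², (r⁷)⁹ = r⁹, (r⁷)¹⁰ = r¹⁶, (r⁷)¹¹ = r⁵, (r⁷)¹² = r¹², (r⁷)¹³ = r, (r⁷)¹⁴ = r⁸, (r⁷)¹⁵ = r¹⁵, (r⁷)¹⁶ = r⁴, (r⁷)¹⁷ = r¹¹, (r⁷)¹⁸ = e.
The smallest positive k with (r⁷)ᵏ = e is 18.

Answer: 18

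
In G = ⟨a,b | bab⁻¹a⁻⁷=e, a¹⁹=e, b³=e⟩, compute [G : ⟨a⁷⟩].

First find ord(a⁷) by computing successive powers:
  (a⁷)¹ = a⁷, (a⁷)² = a¹⁴, (a⁷)³ = a², (a⁷)⁴ = a⁹, (a⁷)⁵ = a¹⁶, (a⁷)⁶ = a⁴, (a⁷)⁷ = a¹¹, (a⁷)⁸ = a¹⁸, (a⁷)⁹ = a⁶, (a⁷)¹⁰ = a¹³, (a⁷)¹¹ = a, (a⁷)¹² = a⁸, (a⁷)¹³ = a¹⁵, (a⁷)¹⁴ = a³, (a⁷)¹⁵ = a¹⁰, (a⁷)¹⁶ = a¹⁷, (a⁷)¹⁷ = a⁵, (a⁷)¹⁸ = a¹², (a⁷)¹⁹ = e.
So |⟨a⁷⟩| = ord(a⁷) = 19. With |G| = 57, by Lagrange [G : ⟨a⁷⟩] = 57/19 = 3.

Answer: 3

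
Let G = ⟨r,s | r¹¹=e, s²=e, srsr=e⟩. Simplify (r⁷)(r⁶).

Compute (r⁷) · (r⁶) by multiplying left to right and reducing via the relations at each step:
  (r⁷) · r⁶ = r²

Answer: r²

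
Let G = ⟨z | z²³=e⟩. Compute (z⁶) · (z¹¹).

Compute (z⁶) · (z¹¹) by multiplying left to right and reducing via the relations at each step:
  (z⁶) · z¹¹ = z¹⁷

Answer: z¹⁷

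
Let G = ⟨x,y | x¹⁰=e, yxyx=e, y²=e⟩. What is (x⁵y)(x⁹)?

Compute (x⁵y) · (x⁹) by multiplying left to right and reducing via the relations at each step:
  (x⁵y) · x⁹ = x⁶y

Answer: x⁶y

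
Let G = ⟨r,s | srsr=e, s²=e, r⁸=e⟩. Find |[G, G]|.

G' = [G, G] is generated by all commutators. The generator-pair commutators are: [r, s] = r².
The subgroup they normally generate is {e, r², r⁴, r⁶}, of order 4.
Check: |G/G'| = 16/4 = 4 is the order of the abelianisation.

Answer: 4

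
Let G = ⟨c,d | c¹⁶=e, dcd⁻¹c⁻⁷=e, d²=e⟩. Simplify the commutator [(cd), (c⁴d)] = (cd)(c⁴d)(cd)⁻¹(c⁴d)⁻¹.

[(cd), (c⁴d)] = (cd)·(c⁴d)·(cd)⁻¹·(c⁴d)⁻¹.
  (cd) · (c⁴d) = c¹³
  (c¹³) · (c⁹d) = c⁶d
  (c⁶d) · (c⁴d) = c²

Answer: c²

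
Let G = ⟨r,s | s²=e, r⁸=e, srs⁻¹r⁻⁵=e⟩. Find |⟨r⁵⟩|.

|⟨r⁵⟩| equals the order of r⁵. Compute successive powers until reaching e:
  (r⁵)¹ = r⁵, (r⁵)² = r², (r⁵)³ = r⁷, (r⁵)⁴ = r⁴, (r⁵)⁵ = r, (r⁵)⁶ = r⁶, (r⁵)⁷ = r³, (r⁵)⁸ = e.
The smallest positive k with (r⁵)ᵏ = e is 8, so |⟨r⁵⟩| = 8.

Answer: 8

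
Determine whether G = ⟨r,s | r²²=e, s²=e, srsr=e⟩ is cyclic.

Every cyclic group is abelian. But r·s = rs while s·r = r²¹s, so r·s ≠ s·r and G is not abelian. Hence G is not cyclic.

Answer: No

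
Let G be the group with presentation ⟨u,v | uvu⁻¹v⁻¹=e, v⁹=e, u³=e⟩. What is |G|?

Enumerate words in the generators, reducing via the relations: the distinct elements are
  {e, u, v, uv, u², v², v³, v⁴, v⁵, v⁶, v⁷, v⁸, uv², uv³, uv⁴, uv⁵, uv⁶, uv⁷, uv⁸, u²v, u²v², u²v³, u²v⁴, u²v⁵, u²v⁶, u²v⁷, u²v⁸}.
No further products give new elements, so |G| = 27.

Answer: 27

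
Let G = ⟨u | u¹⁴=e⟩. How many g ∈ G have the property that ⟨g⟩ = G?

G is cyclic of order 14. An element generates G iff its order is 14, and a cyclic group of order 14 has exactly φ(14) = 6 such elements.

Answer: 6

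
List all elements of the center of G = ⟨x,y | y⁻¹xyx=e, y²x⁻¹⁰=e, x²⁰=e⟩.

An element z ∈ Z(G) iff z commutes with every generator.
For example x¹⁰ is central: (x¹⁰)·x = x¹¹ = x·(x¹⁰); (x¹⁰)·y = y⁻¹ = y·(x¹⁰).
Whereas x ∉ Z(G) since x·y = xy ≠ x⁹y⁻¹ = y·x.
Checking each of the 40 elements this way gives Z(G) = {e, x¹⁰}, of order 2.

Answer: {e, x¹⁰}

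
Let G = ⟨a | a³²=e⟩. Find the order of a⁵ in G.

Compute successive powers until reaching e:
  (a⁵)¹ = a⁵, (a⁵)² = a¹⁰, (a⁵)³ = a¹⁵, (a⁵)⁴ = a²⁰, (a⁵)⁵ = a²⁵, (a⁵)⁶ = a³⁰, (a⁵)⁷ = a³, (a⁵)⁸ = a⁸, (a⁵)⁹ = a¹³, (a⁵)¹⁰ = a¹⁸, (a⁵)¹¹ = a²³, (a⁵)¹² = a²⁸, (a⁵)¹³ = a, (a⁵)¹⁴ = a⁶, (a⁵)¹⁵ = a¹¹, (a⁵)¹⁶ = a¹⁶, (a⁵)¹⁷ = a²¹, (a⁵)¹⁸ = a²⁶, (a⁵)¹⁹ = a³¹, (a⁵)²⁰ = a⁴, (a⁵)²¹ = a⁹, (a⁵)²² = a¹⁴, (a⁵)²³ = a¹⁹, (a⁵)²⁴ = a²⁴, (a⁵)²⁵ = a²⁹, (a⁵)²⁶ = a², (a⁵)²⁷ = a⁷, (a⁵)²⁸ = a¹², (a⁵)²⁹ = a¹⁷, (a⁵)³⁰ = a²², (a⁵)³¹ = a²⁷, (a⁵)³² = e.
The smallest positive k with (a⁵)ᵏ = e is 32.

Answer: 32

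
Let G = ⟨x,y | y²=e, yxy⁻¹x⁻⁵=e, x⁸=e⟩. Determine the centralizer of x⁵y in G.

⟨x⁵y⟩ ⊆ C_G(x⁵y) since powers of x⁵y commute with x⁵y; so |C_G(x⁵y)| ≥ |⟨x⁵y⟩| = 8.
By orbit–stabilizer, |C_G(x⁵y)| = |G| / |conj. class of x⁵y| = 16 / 2 = 8.
The 8 elements commuting with x⁵y are {e, x², x⁴, x⁶, x⁵y, xy, x⁷y, x³y}.

Answer: {e, x², x⁴, x⁶, x⁵y, xy, x⁷y, x³y}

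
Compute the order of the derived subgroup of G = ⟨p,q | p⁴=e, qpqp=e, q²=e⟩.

G' = [G, G] is generated by all commutators. The generator-pair commutators are: [p, q] = p².
The subgroup they normally generate is {e, p²}, of order 2.
Check: |G/G'| = 8/2 = 4 is the order of the abelianisation.

Answer: 2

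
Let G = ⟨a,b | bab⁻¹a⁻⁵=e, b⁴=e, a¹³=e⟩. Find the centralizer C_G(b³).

⟨b³⟩ ⊆ C_G(b³) since powers of b³ commute with b³; so |C_G(b³)| ≥ |⟨b³⟩| = 4.
By orbit–stabilizer, |C_G(b³)| = |G| / |conj. class of b³| = 52 / 13 = 4.
The 4 elements commuting with b³ are {e, b, b², b³}.

Answer: {e, b, b², b³}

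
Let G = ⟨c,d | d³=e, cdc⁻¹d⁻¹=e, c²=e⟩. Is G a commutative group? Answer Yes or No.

Each pair of generators commutes: c·d = cd = d·c. Since the generators pairwise commute, every element of G commutes with every other, so G is abelian.

Answer: Yes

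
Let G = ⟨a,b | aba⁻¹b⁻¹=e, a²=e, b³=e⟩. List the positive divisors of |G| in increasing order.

|G| = 6 = 2 · 3. By Lagrange's theorem the order of any subgroup divides 6; the divisors of 6 are 1, 2, 3, 6.

Answer: 1, 2, 3, 6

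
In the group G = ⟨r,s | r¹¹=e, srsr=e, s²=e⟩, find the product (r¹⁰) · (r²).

Compute (r¹⁰) · (r²) by multiplying left to right and reducing via the relations at each step:
  (r¹⁰) · r² = r

Answer: r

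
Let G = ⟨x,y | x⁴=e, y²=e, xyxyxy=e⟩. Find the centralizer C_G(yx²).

⟨yx²⟩ ⊆ C_G(yx²) since powers of yx² commute with yx²; so |C_G(yx²)| ≥ |⟨yx²⟩| = 4.
By orbit–stabilizer, |C_G(yx²)| = |G| / |conj. class of yx²| = 24 / 6 = 4.
The 4 elements commuting with yx² are {e, x²y, yx², x²yx²y}.

Answer: {e, x²y, yx², x²yx²y}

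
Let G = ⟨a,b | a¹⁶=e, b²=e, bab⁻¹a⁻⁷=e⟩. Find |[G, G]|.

G' = [G, G] is generated by all commutators. The generator-pair commutators are: [a, b] = a¹⁰.
The subgroup they normally generate is {e, a², a⁴, a⁶, a⁸, a¹⁰, a¹², a¹⁴}, of order 8.
Check: |G/G'| = 32/8 = 4 is the order of the abelianisation.

Answer: 8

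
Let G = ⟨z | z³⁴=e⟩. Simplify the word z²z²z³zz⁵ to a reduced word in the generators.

Multiply left to right, reducing at each step:
  (z²) · z² = z⁴
  (z⁴) · z³ = z⁷
  (z⁷) · z = z⁸
  (z⁸) · z⁵ = z¹³

Answer: z¹³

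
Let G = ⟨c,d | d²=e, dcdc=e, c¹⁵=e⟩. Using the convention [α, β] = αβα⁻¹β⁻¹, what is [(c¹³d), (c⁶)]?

[(c¹³d), (c⁶)] = (c¹³d)·(c⁶)·(c¹³d)⁻¹·(c⁶)⁻¹.
  (c¹³d) · (c⁶) = c⁷d
  (c⁷d) · (c¹³d) = c⁹
  (c⁹) · (c⁹) = c³

Answer: c³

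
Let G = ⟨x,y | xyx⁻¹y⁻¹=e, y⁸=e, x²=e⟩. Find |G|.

Enumerate words in the generators, reducing via the relations: the distinct elements are
  {e, x, y, xy, y², y³, y⁴, y⁵, y⁶, y⁷, xy², xy³, xy⁴, xy⁵, xy⁶, xy⁷}.
No further products give new elements, so |G| = 16.

Answer: 16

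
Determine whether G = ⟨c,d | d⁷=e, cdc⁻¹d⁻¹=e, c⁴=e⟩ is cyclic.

|G| = 28. The element cd has order 28 (its powers give 28 distinct elements), so ⟨cd⟩ = G and G is cyclic.

Answer: Yes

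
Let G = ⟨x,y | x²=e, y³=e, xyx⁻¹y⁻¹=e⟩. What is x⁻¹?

The order of x is 2 (smallest k with xᵏ = e), so x⁻¹ = x¹ = x.
Check: x · x → x · x = e, giving e as required.

Answer: x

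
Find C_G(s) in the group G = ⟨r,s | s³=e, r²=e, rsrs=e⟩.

⟨s⟩ ⊆ C_G(s) since powers of s commute with s; so |C_G(s)| ≥ |⟨s⟩| = 3.
By orbit–stabilizer, |C_G(s)| = |G| / |conj. class of s| = 6 / 2 = 3.
The 3 elements commuting with s are {e, s, s²}.

Answer: {e, s, s²}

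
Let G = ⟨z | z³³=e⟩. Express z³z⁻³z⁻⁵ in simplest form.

Multiply left to right, reducing at each step:
  (z³) · z⁻³ = e
  e · z⁻⁵ = z²⁸

Answer: z²⁸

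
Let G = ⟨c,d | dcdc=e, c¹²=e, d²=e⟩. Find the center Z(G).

An element z ∈ Z(G) iff z commutes with every generator.
For example c⁶ is central: (c⁶)·c = c⁷ = c·(c⁶); (c⁶)·d = c⁶d = d·(c⁶).
Whereas c ∉ Z(G) since c·d = cd ≠ c¹¹d = d·c.
Checking each of the 24 elements this way gives Z(G) = {e, c⁶}, of order 2.

Answer: {e, c⁶}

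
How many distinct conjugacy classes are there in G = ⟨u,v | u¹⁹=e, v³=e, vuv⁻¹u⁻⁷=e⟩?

The conjugacy classes (representative and size) are:
  [e] (size 1), [u¹¹] (size 3), [u¹⁴] (size 3), [u⁶] (size 3), [u¹⁷] (size 3), [u¹²] (size 3), [u¹⁰] (size 3), [u²v] (size 19), [u¹⁸v²] (size 19).
Class equation: 1 + 3 + 3 + 3 + 3 + 3 + 3 + 19 + 19 = 57 = |G|. So G has 9 conjugacy classes.

Answer: 9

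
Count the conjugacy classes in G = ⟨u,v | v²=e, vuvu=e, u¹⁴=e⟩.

The conjugacy classes (representative and size) are:
  [e] (size 1), [u¹³] (size 2), [u²] (size 2), [u³] (size 2), [u¹⁰] (size 2), [u⁵] (size 2), [u⁸] (size 2), [u⁷] (size 1), [u⁶v] (size 7), [u⁹v] (size 7).
Class equation: 1 + 2 + 2 + 2 + 2 + 2 + 2 + 1 + 7 + 7 = 28 = |G|. So G has 10 conjugacy classes.

Answer: 10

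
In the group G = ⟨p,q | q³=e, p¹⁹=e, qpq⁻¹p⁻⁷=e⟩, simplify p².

Compute successive powers of p, reducing at each step:
  p²: p · p = p²

Answer: p²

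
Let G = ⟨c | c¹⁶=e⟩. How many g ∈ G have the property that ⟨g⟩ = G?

G is cyclic of order 16. An element generates G iff its order is 16, and a cyclic group of order 16 has exactly φ(16) = 8 such elements.

Answer: 8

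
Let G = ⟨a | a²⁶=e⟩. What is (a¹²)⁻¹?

The order of (a¹²) is 13 (smallest k with (a¹²)ᵏ = e), so (a¹²)⁻¹ = (a¹²)¹² = a¹⁴.
Check: (a¹²) · (a¹⁴) → (a¹²) · a¹⁴ = e, giving e as required.

Answer: a¹⁴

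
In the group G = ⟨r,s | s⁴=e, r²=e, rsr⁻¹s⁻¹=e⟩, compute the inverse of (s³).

The order of (s³) is 4 (smallest k with (s³)ᵏ = e), so (s³)⁻¹ = (s³)³ = s.
Check: (s³) · s → (s³) · s = e, giving e as required.

Answer: s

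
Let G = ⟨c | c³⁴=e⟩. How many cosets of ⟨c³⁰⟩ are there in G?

First find ord(c³⁰) by computing successive powers:
  (c³⁰)¹ = c³⁰, (c³⁰)² = c²⁶, (c³⁰)³ = c²², (c³⁰)⁴ = c¹⁸, (c³⁰)⁵ = c¹⁴, (c³⁰)⁶ = c¹⁰, (c³⁰)⁷ = c⁶, (c³⁰)⁸ = c², (c³⁰)⁹ = c³², (c³⁰)¹⁰ = c²⁸, (c³⁰)¹¹ = c²⁴, (c³⁰)¹² = c²⁰, (c³⁰)¹³ = c¹⁶, (c³⁰)¹⁴ = c¹², (c³⁰)¹⁵ = c⁸, (c³⁰)¹⁶ = c⁴, (c³⁰)¹⁷ = e.
So |⟨c³⁰⟩| = ord(c³⁰) = 17. With |G| = 34, by Lagrange [G : ⟨c³⁰⟩] = 34/17 = 2.

Answer: 2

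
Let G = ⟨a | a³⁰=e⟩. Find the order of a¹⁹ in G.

Compute successive powers until reaching e:
  (a¹⁹)¹ = a¹⁹, (a¹⁹)² = a⁸, (a¹⁹)³ = a²⁷, (a¹⁹)⁴ = a¹⁶, (a¹⁹)⁵ = a⁵, (a¹⁹)⁶ = a²⁴, (a¹⁹)⁷ = a¹³, (a¹⁹)⁸ = a², (a¹⁹)⁹ = a²¹, (a¹⁹)¹⁰ = a¹⁰, (a¹⁹)¹¹ = a²⁹, (a¹⁹)¹² = a¹⁸, (a¹⁹)¹³ = a⁷, (a¹⁹)¹⁴ = a²⁶, (a¹⁹)¹⁵ = a¹⁵, (a¹⁹)¹⁶ = a⁴, (a¹⁹)¹⁷ = a²³, (a¹⁹)¹⁸ = a¹², (a¹⁹)¹⁹ = a, (a¹⁹)²⁰ = a²⁰, (a¹⁹)²¹ = a⁹, (a¹⁹)²² = a²⁸, (a¹⁹)²³ = a¹⁷, (a¹⁹)²⁴ = a⁶, (a¹⁹)²⁵ = a²⁵, (a¹⁹)²⁶ = a¹⁴, (a¹⁹)²⁷ = a³, (a¹⁹)²⁸ = a²², (a¹⁹)²⁹ = a¹¹, (a¹⁹)³⁰ = e.
The smallest positive k with (a¹⁹)ᵏ = e is 30.

Answer: 30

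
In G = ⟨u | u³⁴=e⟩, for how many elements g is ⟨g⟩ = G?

G is cyclic of order 34. An element generates G iff its order is 34, and a cyclic group of order 34 has exactly φ(34) = 16 such elements.

Answer: 16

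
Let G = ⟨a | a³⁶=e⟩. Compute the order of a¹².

Compute successive powers until reaching e:
  (a¹²)¹ = a¹², (a¹²)² = a²⁴, (a¹²)³ = e.
The smallest positive k with (a¹²)ᵏ = e is 3.

Answer: 3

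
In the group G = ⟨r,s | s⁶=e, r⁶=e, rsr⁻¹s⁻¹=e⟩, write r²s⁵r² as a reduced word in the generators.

Multiply left to right, reducing at each step:
  (r²) · s⁵ = r²s⁵
  (r²s⁵) · r² = r⁴s⁵

Answer: r⁴s⁵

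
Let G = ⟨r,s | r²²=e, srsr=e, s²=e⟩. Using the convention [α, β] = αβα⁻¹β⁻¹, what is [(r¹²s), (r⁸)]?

[(r¹²s), (r⁸)] = (r¹²s)·(r⁸)·(r¹²s)⁻¹·(r⁸)⁻¹.
  (r¹²s) · (r⁸) = r⁴s
  (r⁴s) · (r¹²s) = r¹⁴
  (r¹⁴) · (r¹⁴) = r⁶

Answer: r⁶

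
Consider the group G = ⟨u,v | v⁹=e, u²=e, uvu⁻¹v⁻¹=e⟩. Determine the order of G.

Enumerate words in the generators, reducing via the relations: the distinct elements are
  {e, u, v, uv, v², v³, v⁴, v⁵, v⁶, v⁷, v⁸, uv², uv³, uv⁴, uv⁵, uv⁶, uv⁷, uv⁸}.
No further products give new elements, so |G| = 18.

Answer: 18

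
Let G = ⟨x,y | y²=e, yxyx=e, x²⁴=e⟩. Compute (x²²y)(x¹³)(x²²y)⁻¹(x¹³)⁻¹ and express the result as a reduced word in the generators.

[(x²²y), (x¹³)] = (x²²y)·(x¹³)·(x²²y)⁻¹·(x¹³)⁻¹.
  (x²²y) · (x¹³) = x⁹y
  (x⁹y) · (x²²y) = x¹¹
  (x¹¹) · (x¹¹) = x²²

Answer: x²²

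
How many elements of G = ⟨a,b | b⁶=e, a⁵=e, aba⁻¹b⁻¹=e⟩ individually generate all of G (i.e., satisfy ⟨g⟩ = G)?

G is cyclic of order 30. An element generates G iff its order is 30, and a cyclic group of order 30 has exactly φ(30) = 8 such elements.

Answer: 8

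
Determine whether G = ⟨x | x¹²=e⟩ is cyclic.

|G| = 12. The element x has order 12 (its powers give 12 distinct elements), so ⟨x⟩ = G and G is cyclic.

Answer: Yes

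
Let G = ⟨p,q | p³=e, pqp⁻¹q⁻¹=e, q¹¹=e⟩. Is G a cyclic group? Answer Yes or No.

|G| = 33. The element pq has order 33 (its powers give 33 distinct elements), so ⟨pq⟩ = G and G is cyclic.

Answer: Yes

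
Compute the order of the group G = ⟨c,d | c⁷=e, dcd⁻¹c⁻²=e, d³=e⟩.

Enumerate words in the generators, reducing via the relations: the distinct elements are
  {c, d, e, cd, c², c³, c⁴, c⁵, c⁶, d², cd², c²d, c³d, c⁴d, c⁵d, c⁶d, c²d², c³d², c⁴d², c⁵d², c⁶d²}.
No further products give new elements, so |G| = 21.

Answer: 21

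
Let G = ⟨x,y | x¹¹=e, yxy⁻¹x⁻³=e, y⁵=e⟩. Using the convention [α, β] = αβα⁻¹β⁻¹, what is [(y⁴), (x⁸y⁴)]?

[(y⁴), (x⁸y⁴)] = (y⁴)·(x⁸y⁴)·(y⁴)⁻¹·(x⁸y⁴)⁻¹.
  (y⁴) · (x⁸y⁴) = x¹⁰y³
  (x¹⁰y³) · y = x¹⁰y⁴
  (x¹⁰y⁴) · (x⁹y) = x²

Answer: x²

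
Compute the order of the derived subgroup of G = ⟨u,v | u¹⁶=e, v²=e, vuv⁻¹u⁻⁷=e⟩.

G' = [G, G] is generated by all commutators. The generator-pair commutators are: [u, v] = u¹⁰.
The subgroup they normally generate is {e, u², u⁴, u⁶, u⁸, u¹⁰, u¹², u¹⁴}, of order 8.
Check: |G/G'| = 32/8 = 4 is the order of the abelianisation.

Answer: 8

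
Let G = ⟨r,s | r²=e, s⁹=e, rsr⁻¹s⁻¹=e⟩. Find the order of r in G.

Compute successive powers until reaching e:
  r¹ = r, r² = e.
The smallest positive k with rᵏ = e is 2.

Answer: 2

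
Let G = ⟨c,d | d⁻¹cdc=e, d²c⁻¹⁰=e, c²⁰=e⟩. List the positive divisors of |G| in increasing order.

|G| = 40 = 2³ · 5. By Lagrange's theorem the order of any subgroup divides 40; the divisors of 40 are 1, 2, 4, 5, 8, 10, 20, 40.

Answer: 1, 2, 4, 5, 8, 10, 20, 40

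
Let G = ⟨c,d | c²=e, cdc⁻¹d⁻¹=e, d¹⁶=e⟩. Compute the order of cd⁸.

Compute successive powers until reaching e:
  (cd⁸)¹ = cd⁸, (cd⁸)² = e.
The smallest positive k with (cd⁸)ᵏ = e is 2.

Answer: 2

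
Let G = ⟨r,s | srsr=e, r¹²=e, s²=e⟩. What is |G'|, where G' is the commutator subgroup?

G' = [G, G] is generated by all commutators. The generator-pair commutators are: [r, s] = r².
The subgroup they normally generate is {e, r², r⁴, r⁶, r⁸, r¹⁰}, of order 6.
Check: |G/G'| = 24/6 = 4 is the order of the abelianisation.

Answer: 6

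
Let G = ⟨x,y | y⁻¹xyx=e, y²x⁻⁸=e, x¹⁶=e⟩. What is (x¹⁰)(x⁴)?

Compute (x¹⁰) · (x⁴) by multiplying left to right and reducing via the relations at each step:
  (x¹⁰) · x⁴ = x¹⁴

Answer: x¹⁴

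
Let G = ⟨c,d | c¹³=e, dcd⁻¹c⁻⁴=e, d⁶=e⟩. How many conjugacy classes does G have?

The conjugacy classes (representative and size) are:
  [e] (size 1), [c⁴] (size 6), [c¹¹] (size 6), [c⁷d] (size 13), [c⁸d²] (size 13), [c¹²d³] (size 13), [c⁵d⁴] (size 13), [c¹¹d⁵] (size 13).
Class equation: 1 + 6 + 6 + 13 + 13 + 13 + 13 + 13 = 78 = |G|. So G has 8 conjugacy classes.

Answer: 8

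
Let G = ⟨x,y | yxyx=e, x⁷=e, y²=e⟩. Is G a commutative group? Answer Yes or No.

x·y = xy but y·x = x⁶y, so x·y ≠ y·x and G is not abelian.

Answer: No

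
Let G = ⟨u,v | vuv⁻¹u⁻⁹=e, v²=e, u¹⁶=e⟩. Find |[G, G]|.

G' = [G, G] is generated by all commutators. The generator-pair commutators are: [u, v] = u⁸.
The subgroup they normally generate is {e, u⁸}, of order 2.
Check: |G/G'| = 32/2 = 16 is the order of the abelianisation.

Answer: 2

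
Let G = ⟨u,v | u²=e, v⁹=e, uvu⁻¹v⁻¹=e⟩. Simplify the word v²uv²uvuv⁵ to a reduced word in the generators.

Multiply left to right, reducing at each step:
  (v²) · u = uv²
  (uv²) · v² = uv⁴
  (uv⁴) · u = v⁴
  (v⁴) · v = v⁵
  (v⁵) · u = uv⁵
  (uv⁵) · v⁵ = uv

Answer: uv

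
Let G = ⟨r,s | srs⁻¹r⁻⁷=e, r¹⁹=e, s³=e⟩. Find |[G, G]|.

G' = [G, G] is generated by all commutators. The generator-pair commutators are: [r, s] = r¹³.
The subgroup they normally generate is {e, r, r², r³, r⁴, r⁵, r⁶, r⁷, r⁸, r⁹, r¹⁰, r¹¹, r¹², r¹³, r¹⁴, r¹⁵, r¹⁶, r¹⁷, r¹⁸}, of order 19.
Check: |G/G'| = 57/19 = 3 is the order of the abelianisation.

Answer: 19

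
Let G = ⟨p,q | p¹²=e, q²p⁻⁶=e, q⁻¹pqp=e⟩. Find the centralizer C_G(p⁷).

⟨p⁷⟩ ⊆ C_G(p⁷) since powers of p⁷ commute with p⁷; so |C_G(p⁷)| ≥ |⟨p⁷⟩| = 12.
By orbit–stabilizer, |C_G(p⁷)| = |G| / |conj. class of p⁷| = 24 / 2 = 12.
The 12 elements commuting with p⁷ are {e, p, p², p³, p⁴, p⁵, p⁶, p⁷, p⁸, p⁹, p¹⁰, p¹¹}.

Answer: {e, p, p², p³, p⁴, p⁵, p⁶, p⁷, p⁸, p⁹, p¹⁰, p¹¹}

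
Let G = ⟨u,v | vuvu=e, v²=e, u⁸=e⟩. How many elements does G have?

Enumerate words in the generators, reducing via the relations: the distinct elements are
  {e, u, v, uv, u², u³, u⁴, u⁵, u⁶, u⁷, u²v, u³v, u⁴v, u⁵v, u⁶v, u⁷v}.
No further products give new elements, so |G| = 16.

Answer: 16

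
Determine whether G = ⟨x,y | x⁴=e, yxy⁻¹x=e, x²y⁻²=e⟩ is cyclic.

Every cyclic group is abelian. But x·y = xy while y·x = xy⁻¹, so x·y ≠ y·x and G is not abelian. Hence G is not cyclic.

Answer: No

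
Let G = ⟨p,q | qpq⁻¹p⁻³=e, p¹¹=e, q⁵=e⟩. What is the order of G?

Enumerate words in the generators, reducing via the relations: the distinct elements are
  {e, p, q, pq, p², p³, p⁴, p⁵, p⁶, p⁷, p⁸, p⁹, q², q³, q⁴, pq², pq³, pq⁴, p²q, p³q, p¹⁰, p⁴q, p⁵q, p⁶q, p⁷q, p⁸q, p⁹q, p²q², p²q³, p²q⁴, p³q², p³q³, p³q⁴, p¹⁰q, p⁴q², p⁴q³, p⁴q⁴, p⁵q², p⁵q³, p⁵q⁴, p⁶q², p⁶q³, p⁶q⁴, p⁷q², p⁷q³, p⁷q⁴, p⁸q², p⁸q³, p⁸q⁴, p⁹q², p⁹q³, p⁹q⁴, p¹⁰q², p¹⁰q³, p¹⁰q⁴}.
No further products give new elements, so |G| = 55.

Answer: 55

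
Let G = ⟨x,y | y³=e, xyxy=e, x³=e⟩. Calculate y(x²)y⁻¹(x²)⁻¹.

[y, (x²)] = y·(x²)·y⁻¹·(x²)⁻¹.
  y · (x²) = yx²
  (yx²) · (y²) = y²x
  (y²x) · x = xy

Answer: xy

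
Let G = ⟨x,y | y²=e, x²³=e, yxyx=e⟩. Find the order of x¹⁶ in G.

Compute successive powers until reaching e:
  (x¹⁶)¹ = x¹⁶, (x¹⁶)² = x⁹, (x¹⁶)³ = x², (x¹⁶)⁴ = x¹⁸, (x¹⁶)⁵ = x¹¹, (x¹⁶)⁶ = x⁴, (x¹⁶)⁷ = x²⁰, (x¹⁶)⁸ = x¹³, (x¹⁶)⁹ = x⁶, (x¹⁶)¹⁰ = x²², (x¹⁶)¹¹ = x¹⁵, (x¹⁶)¹² = x⁸, (x¹⁶)¹³ = x, (x¹⁶)¹⁴ = x¹⁷, (x¹⁶)¹⁵ = x¹⁰, (x¹⁶)¹⁶ = x³, (x¹⁶)¹⁷ = x¹⁹, (x¹⁶)¹⁸ = x¹², (x¹⁶)¹⁹ = x⁵, (x¹⁶)²⁰ = x²¹, (x¹⁶)²¹ = x¹⁴, (x¹⁶)²² = x⁷, (x¹⁶)²³ = e.
The smallest positive k with (x¹⁶)ᵏ = e is 23.

Answer: 23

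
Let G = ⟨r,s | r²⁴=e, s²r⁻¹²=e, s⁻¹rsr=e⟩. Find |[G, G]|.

G' = [G, G] is generated by all commutators. The generator-pair commutators are: [r, s] = r².
The subgroup they normally generate is {e, r², r⁴, r⁶, r⁸, r¹⁰, r¹², r¹⁴, r¹⁶, r¹⁸, r²⁰, r²²}, of order 12.
Check: |G/G'| = 48/12 = 4 is the order of the abelianisation.

Answer: 12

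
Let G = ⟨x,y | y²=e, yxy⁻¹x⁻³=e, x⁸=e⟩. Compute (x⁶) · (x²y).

Compute (x⁶) · (x²y) by multiplying left to right and reducing via the relations at each step:
  (x⁶) · x² = e
  e · y = y

Answer: y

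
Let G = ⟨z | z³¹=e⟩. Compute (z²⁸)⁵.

Compute successive powers of (z²⁸), reducing at each step:
  (z²⁸)²: (z²⁸) · z²⁸ = z²⁵
  (z²⁸)³: (z²⁵) · z²⁸ = z²²
  (z²⁸)⁴: (z²²) · z²⁸ = z¹⁹
  (z²⁸)⁵: (z¹⁹) · z²⁸ = z¹⁶

Answer: z¹⁶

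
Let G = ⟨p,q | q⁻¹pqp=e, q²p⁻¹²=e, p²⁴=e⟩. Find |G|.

Enumerate words in the generators, reducing via the relations: the distinct elements are
  {e, p, q, pq, p², p³, p⁴, p⁵, p⁶, p⁷, p⁸, p⁹, p²q, p²², p²³, p²¹, p²⁰, p³q, p¹², p¹³, p¹¹, p¹⁰, p¹⁴, p¹⁵, p¹⁶, p¹⁷, p¹⁸, p¹⁹, p⁴q, p⁵q, p⁶q, p⁷q, p⁸q, p⁹q, q⁻¹, pq⁻¹, p¹¹q, p¹⁰q, p²q⁻¹, p³q⁻¹, p⁴q⁻¹, p⁵q⁻¹, p⁶q⁻¹, p⁷q⁻¹, p⁸q⁻¹, p⁹q⁻¹, p¹¹q⁻¹, p¹⁰q⁻¹}.
No further products give new elements, so |G| = 48.

Answer: 48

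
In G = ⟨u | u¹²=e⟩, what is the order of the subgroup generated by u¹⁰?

|⟨u¹⁰⟩| equals the order of u¹⁰. Compute successive powers until reaching e:
  (u¹⁰)¹ = u¹⁰, (u¹⁰)² = u⁸, (u¹⁰)³ = u⁶, (u¹⁰)⁴ = u⁴, (u¹⁰)⁵ = u², (u¹⁰)⁶ = e.
The smallest positive k with (u¹⁰)ᵏ = e is 6, so |⟨u¹⁰⟩| = 6.

Answer: 6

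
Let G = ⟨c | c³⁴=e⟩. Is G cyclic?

|G| = 34. The element c has order 34 (its powers give 34 distinct elements), so ⟨c⟩ = G and G is cyclic.

Answer: Yes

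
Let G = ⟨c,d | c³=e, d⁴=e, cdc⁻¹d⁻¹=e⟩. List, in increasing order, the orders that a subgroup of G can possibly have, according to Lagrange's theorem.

|G| = 12 = 2² · 3. By Lagrange's theorem the order of any subgroup divides 12; the divisors of 12 are 1, 2, 3, 4, 6, 12.

Answer: 1, 2, 3, 4, 6, 12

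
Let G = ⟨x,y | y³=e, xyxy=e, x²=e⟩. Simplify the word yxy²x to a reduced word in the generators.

Multiply left to right, reducing at each step:
  y · x = xy²
  (xy²) · y² = xy
  (xy) · x = y²

Answer: y²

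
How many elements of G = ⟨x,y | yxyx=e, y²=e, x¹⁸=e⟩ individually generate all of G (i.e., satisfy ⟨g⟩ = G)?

⟨g⟩ = G would require ord(g) = |G| = 36, but the maximum element order in G is 18 < 36. So G is not cyclic and no single element generates it: the count is 0.

Answer: 0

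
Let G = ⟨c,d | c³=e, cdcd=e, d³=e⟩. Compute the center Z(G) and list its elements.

An element z ∈ Z(G) iff z commutes with every generator.
For example e is central: e·c = c = c·e; e·d = d = d·e.
Whereas c ∉ Z(G) since c·d = cd ≠ c²d² = d·c.
Checking each of the 12 elements this way gives Z(G) = {e}, of order 1.

Answer: {e}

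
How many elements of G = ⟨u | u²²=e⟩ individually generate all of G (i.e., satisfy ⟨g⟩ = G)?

G is cyclic of order 22. An element generates G iff its order is 22, and a cyclic group of order 22 has exactly φ(22) = 10 such elements.

Answer: 10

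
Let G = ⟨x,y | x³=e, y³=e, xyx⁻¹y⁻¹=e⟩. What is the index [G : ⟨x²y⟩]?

First find ord(x²y) by computing successive powers:
  (x²y)¹ = x²y, (x²y)² = xy², (x²y)³ = e.
So |⟨x²y⟩| = ord(x²y) = 3. With |G| = 9, by Lagrange [G : ⟨x²y⟩] = 9/3 = 3.

Answer: 3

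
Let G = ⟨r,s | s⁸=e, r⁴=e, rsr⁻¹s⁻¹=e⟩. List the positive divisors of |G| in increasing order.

|G| = 32 = 2⁵. By Lagrange's theorem the order of any subgroup divides 32; the divisors of 32 are 1, 2, 4, 8, 16, 32.

Answer: 1, 2, 4, 8, 16, 32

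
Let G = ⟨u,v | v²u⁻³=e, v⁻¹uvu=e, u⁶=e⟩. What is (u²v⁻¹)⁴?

Compute successive powers of (u²v⁻¹), reducing at each step:
  (u²v⁻¹)²: (u²v⁻¹) · u² = v⁻¹;   (v⁻¹) · v⁻¹ = u³
  (u²v⁻¹)³: (u³) · u² = u⁵;   (u⁵) · v⁻¹ = u²v
  (u²v⁻¹)⁴: (u²v) · u² = v;   v · v⁻¹ = e

Answer: e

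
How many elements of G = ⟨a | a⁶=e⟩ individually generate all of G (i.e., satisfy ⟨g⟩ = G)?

G is cyclic of order 6. An element generates G iff its order is 6, and a cyclic group of order 6 has exactly φ(6) = 2 such elements.

Answer: 2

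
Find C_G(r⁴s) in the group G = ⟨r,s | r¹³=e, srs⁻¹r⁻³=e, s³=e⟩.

⟨r⁴s⟩ ⊆ C_G(r⁴s) since powers of r⁴s commute with r⁴s; so |C_G(r⁴s)| ≥ |⟨r⁴s⟩| = 3.
By orbit–stabilizer, |C_G(r⁴s)| = |G| / |conj. class of r⁴s| = 39 / 13 = 3.
The 3 elements commuting with r⁴s are {e, r⁴s, r³s²}.

Answer: {e, r⁴s, r³s²}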